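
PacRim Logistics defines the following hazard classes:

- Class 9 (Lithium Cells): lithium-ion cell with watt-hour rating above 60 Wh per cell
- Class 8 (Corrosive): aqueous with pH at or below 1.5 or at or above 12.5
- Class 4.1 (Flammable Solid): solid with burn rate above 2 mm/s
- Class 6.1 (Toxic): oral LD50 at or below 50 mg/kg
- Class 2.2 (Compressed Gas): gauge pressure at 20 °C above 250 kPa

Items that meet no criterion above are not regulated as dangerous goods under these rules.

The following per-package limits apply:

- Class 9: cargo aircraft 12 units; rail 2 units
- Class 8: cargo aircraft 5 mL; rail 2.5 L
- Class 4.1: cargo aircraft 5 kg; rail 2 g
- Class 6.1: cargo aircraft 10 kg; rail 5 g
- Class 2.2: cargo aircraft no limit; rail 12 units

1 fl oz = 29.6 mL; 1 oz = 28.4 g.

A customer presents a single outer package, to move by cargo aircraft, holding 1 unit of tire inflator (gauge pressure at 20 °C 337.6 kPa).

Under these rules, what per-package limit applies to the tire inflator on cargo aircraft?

The tire inflator has gauge pressure at 20 °C 337.6 kPa, which is > 250 kPa, so it is Class 2.2 (Compressed Gas).
The cargo aircraft limit for Class 2.2 is no limit.

no limit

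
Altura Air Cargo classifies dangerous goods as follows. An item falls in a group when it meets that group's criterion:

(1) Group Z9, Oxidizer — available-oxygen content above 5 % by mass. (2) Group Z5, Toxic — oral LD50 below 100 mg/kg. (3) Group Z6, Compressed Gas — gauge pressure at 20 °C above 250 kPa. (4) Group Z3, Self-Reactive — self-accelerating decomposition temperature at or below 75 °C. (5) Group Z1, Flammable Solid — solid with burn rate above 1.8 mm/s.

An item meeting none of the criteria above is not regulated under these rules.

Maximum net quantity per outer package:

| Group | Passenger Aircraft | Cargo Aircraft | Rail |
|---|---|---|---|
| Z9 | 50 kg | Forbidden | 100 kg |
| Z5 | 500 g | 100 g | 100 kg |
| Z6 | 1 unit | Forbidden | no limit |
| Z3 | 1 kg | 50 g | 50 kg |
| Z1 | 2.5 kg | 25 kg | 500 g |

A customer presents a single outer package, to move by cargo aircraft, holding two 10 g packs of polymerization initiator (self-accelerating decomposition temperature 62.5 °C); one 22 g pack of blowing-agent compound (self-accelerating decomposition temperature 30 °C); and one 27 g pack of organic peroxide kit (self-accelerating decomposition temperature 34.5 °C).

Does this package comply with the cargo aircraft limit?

Self-accelerating decomposition temperature 62.5 °C meets the Group Z3 criterion (Self-Reactive), so the polymerization initiator is Group Z3.
With self-accelerating decomposition temperature 30 °C (≤ 75 °C), the blowing-agent compound falls in Group Z3.
Self-accelerating decomposition temperature 34.5 °C meets the Group Z3 criterion (Self-Reactive), so the organic peroxide kit is Group Z3.
Group Z3 net quantity: (two 10 g packs = 20 g) + 22 g + 27 g = 69 g.
69 g exceeds the cargo aircraft limit of 50 g for Group Z3.

No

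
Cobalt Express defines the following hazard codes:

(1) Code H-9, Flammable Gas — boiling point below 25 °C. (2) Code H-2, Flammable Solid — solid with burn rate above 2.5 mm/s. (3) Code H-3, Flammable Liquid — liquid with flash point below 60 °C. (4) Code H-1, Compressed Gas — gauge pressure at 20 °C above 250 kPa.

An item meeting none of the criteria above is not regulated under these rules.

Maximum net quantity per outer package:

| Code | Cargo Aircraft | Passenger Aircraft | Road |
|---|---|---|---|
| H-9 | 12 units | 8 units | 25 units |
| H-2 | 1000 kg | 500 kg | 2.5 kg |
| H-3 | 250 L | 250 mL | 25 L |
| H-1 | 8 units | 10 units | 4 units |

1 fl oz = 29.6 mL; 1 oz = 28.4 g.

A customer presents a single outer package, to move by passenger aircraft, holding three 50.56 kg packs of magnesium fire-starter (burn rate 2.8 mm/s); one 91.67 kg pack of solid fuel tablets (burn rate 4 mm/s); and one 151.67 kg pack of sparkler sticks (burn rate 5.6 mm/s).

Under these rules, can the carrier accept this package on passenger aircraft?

Magnesium fire-starter: burn rate 2.8 mm/s > 2.5 mm/s → Code H-2 (Flammable Solid).
The solid fuel tablets have burn rate 4 mm/s, which is > 2.5 mm/s, so they are Code H-2 (Flammable Solid).
With burn rate 5.6 mm/s (> 2.5 mm/s), the sparkler sticks fall in Code H-2.
Code H-2 net quantity: (three 50.56 kg packs = 151.68 kg) + 91.67 kg + 151.67 kg = 395.02 kg.
395.02 kg is within the passenger aircraft limit of 500 kg for Code H-2.

Yes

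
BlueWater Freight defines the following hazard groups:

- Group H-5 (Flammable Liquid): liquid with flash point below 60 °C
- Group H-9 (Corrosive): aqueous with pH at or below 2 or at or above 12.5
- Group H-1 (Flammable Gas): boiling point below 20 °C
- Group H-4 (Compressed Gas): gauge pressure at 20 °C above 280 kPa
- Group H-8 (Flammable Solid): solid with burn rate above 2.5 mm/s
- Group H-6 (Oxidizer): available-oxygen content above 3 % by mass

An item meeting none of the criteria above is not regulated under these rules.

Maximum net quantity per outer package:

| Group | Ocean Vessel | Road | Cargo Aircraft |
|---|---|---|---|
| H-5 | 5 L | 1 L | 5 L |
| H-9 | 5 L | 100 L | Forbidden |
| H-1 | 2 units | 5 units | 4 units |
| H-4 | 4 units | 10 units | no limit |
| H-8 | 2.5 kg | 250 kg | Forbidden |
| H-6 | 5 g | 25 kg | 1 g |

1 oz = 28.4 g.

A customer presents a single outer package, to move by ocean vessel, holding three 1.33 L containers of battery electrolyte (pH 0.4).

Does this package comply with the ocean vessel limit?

Yes

pH 0.4 meets the Group H-9 criterion (Corrosive), so the battery electrolyte is Group H-9.
Group H-9 quantity: three 1.33 L containers = 3.99 L.
3.99 L ≤ 5 L (ocean vessel limit, Group H-9) — within limit.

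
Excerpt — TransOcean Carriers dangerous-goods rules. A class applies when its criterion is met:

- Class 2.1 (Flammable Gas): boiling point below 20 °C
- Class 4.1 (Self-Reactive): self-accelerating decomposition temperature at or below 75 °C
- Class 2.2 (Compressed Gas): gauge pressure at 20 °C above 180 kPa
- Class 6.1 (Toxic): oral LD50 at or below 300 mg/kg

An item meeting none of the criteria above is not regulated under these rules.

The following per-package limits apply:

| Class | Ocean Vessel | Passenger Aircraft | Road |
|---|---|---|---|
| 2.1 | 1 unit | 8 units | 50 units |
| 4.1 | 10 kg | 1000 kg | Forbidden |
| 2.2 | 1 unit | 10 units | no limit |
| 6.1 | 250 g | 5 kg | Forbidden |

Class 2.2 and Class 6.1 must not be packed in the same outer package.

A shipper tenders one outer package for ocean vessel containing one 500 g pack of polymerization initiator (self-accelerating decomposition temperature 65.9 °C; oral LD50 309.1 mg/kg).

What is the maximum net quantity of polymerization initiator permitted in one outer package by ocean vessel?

10 kg

The polymerization initiator has self-accelerating decomposition temperature 65.9 °C, which is ≤ 75 °C, so it is Class 4.1 (Self-Reactive).
The ocean vessel limit for Class 4.1 is 10 kg.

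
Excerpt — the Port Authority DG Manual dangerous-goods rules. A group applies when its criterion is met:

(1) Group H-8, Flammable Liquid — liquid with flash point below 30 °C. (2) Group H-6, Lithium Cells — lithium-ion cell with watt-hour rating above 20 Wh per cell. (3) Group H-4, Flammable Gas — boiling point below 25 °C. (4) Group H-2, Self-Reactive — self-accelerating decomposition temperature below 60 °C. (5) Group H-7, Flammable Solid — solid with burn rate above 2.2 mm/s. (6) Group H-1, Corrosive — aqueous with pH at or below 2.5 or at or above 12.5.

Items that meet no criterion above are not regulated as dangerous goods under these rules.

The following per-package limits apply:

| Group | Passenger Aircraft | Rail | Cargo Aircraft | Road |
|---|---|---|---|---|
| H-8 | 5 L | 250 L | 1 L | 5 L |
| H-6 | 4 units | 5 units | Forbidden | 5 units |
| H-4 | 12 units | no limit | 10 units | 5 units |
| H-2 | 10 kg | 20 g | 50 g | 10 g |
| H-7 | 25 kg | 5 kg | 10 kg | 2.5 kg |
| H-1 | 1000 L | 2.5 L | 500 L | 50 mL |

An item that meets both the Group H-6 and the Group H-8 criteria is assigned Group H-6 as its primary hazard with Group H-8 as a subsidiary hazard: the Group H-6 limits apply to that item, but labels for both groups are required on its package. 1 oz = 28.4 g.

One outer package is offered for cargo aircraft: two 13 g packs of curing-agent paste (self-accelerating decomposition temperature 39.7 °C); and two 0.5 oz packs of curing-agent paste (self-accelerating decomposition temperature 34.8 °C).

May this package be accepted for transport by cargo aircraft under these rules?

No

With self-accelerating decomposition temperature 39.7 °C (< 60 °C), the curing-agent paste falls in Group H-2.
Self-accelerating decomposition temperature 34.8 °C meets the Group H-2 criterion (Self-Reactive), so the curing-agent paste is Group H-2.
Total Group H-2: (two 13 g packs = 26 g) + (two 0.5 oz packs = 28.4 g) = 54.4 g.
54.4 g > 50 g (cargo aircraft limit, Group H-2) — over the limit.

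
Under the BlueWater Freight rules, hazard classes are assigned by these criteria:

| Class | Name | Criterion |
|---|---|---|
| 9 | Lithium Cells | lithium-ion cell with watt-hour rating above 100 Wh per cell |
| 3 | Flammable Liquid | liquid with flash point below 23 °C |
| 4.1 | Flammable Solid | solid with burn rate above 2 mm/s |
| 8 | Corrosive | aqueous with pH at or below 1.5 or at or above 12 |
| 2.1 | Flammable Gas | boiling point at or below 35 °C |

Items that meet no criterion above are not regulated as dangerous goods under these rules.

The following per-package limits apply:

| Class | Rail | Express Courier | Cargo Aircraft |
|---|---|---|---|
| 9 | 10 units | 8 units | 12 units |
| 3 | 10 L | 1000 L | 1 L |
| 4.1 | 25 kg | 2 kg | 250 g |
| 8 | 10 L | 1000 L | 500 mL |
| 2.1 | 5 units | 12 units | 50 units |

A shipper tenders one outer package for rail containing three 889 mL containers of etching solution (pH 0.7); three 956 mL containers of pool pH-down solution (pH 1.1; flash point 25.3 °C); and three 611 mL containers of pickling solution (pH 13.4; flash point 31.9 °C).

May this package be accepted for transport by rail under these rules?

pH 0.7 meets the Class 8 criterion (Corrosive), so the etching solution is Class 8.
pH 1.1 meets the Class 8 criterion (Corrosive), so the pool pH-down solution is Class 8.
With pH 13.4 (≥ 12), the pickling solution falls in Class 8.
Total Class 8: (three 889 mL containers = 2.667 L) + (three 956 mL containers = 2.868 L) + (three 611 mL containers = 1.833 L) = 7.368 L.
7.368 L ≤ 10 L (rail limit, Class 8) — within limit.

Yes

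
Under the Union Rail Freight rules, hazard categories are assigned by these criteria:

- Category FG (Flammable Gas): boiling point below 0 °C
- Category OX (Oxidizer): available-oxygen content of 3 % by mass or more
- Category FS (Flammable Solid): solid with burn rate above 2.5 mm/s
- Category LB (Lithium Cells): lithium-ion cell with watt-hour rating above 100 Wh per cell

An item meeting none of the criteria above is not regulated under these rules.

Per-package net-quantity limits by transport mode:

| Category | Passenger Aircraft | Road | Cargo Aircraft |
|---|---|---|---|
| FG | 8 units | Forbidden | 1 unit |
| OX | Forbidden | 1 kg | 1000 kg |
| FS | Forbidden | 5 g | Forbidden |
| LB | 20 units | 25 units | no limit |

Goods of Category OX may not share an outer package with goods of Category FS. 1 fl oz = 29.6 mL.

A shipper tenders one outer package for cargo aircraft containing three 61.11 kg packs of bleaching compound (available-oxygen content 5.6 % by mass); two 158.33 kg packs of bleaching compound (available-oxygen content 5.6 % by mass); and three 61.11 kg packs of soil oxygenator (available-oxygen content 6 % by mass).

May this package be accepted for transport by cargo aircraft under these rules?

Yes

The bleaching compound has available-oxygen content 5.6 % by mass, which is ≥ 3 % by mass, so it is Category OX (Oxidizer).
Bleaching compound: available-oxygen content 5.6 % by mass ≥ 3 % by mass → Category OX (Oxidizer).
Soil oxygenator: available-oxygen content 6 % by mass ≥ 3 % by mass → Category OX (Oxidizer).
Total Category OX: (three 61.11 kg packs = 183.33 kg) + (two 158.33 kg packs = 316.66 kg) + (three 61.11 kg packs = 183.33 kg) = 683.32 kg.
683.32 kg ≤ 1000 kg (cargo aircraft limit, Category OX) — within limit.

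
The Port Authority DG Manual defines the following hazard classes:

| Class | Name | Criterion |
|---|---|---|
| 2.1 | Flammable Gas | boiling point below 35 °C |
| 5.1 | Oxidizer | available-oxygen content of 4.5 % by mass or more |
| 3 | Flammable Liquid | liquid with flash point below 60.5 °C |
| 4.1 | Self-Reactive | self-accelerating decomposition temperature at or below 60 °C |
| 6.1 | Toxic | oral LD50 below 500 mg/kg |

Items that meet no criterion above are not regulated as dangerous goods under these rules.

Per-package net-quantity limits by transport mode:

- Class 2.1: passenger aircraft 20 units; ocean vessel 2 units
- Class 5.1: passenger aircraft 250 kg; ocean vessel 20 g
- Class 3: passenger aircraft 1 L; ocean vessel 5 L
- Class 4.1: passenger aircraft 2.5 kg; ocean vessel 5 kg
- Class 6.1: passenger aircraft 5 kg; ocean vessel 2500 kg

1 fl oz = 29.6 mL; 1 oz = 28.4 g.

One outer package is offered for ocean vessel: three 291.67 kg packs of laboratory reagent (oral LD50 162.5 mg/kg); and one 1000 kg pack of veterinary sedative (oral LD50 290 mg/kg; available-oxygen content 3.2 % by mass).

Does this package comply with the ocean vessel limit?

Oral LD50 162.5 mg/kg meets the Class 6.1 criterion (Toxic), so the laboratory reagent is Class 6.1.
Veterinary sedative: oral LD50 290 mg/kg < 500 mg/kg → Class 6.1 (Toxic).
Total Class 6.1: (three 291.67 kg packs = 875.01 kg) + 1000 kg = 1875.01 kg.
That is within the Class 6.1 ocean vessel limit of 2500 kg.

Yes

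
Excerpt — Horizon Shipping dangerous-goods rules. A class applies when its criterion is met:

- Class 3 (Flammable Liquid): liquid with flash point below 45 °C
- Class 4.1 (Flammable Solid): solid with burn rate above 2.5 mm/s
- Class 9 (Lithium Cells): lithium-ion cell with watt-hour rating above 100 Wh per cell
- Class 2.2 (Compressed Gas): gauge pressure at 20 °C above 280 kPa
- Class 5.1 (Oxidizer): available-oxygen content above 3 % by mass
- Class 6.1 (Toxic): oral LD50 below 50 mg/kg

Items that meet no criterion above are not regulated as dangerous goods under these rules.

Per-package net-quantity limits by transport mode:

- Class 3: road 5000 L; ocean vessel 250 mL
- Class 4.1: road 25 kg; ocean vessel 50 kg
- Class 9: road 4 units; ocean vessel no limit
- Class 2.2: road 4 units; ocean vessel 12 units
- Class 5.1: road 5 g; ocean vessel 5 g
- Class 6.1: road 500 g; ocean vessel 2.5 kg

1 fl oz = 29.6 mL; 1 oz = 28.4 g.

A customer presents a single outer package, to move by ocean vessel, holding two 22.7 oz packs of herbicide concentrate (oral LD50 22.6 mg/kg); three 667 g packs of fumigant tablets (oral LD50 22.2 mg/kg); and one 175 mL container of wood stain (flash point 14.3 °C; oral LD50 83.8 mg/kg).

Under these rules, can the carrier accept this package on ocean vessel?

Oral LD50 22.6 mg/kg meets the Class 6.1 criterion (Toxic), so the herbicide concentrate is Class 6.1.
Fumigant tablets: oral LD50 22.2 mg/kg < 50 mg/kg → Class 6.1 (Toxic).
With flash point 14.3 °C (< 45 °C), the wood stain falls in Class 3.
Class 6.1 net quantity: (two 22.7 oz packs = 1289.36 g) + (three 667 g packs = 2.001 kg) = 3290.36 g.
3290.36 g > 2.5 kg (ocean vessel limit, Class 6.1) — over the limit.
Class 3 quantity: 175 mL.
175 mL ≤ 250 mL (ocean vessel limit, Class 3) — within limit.

No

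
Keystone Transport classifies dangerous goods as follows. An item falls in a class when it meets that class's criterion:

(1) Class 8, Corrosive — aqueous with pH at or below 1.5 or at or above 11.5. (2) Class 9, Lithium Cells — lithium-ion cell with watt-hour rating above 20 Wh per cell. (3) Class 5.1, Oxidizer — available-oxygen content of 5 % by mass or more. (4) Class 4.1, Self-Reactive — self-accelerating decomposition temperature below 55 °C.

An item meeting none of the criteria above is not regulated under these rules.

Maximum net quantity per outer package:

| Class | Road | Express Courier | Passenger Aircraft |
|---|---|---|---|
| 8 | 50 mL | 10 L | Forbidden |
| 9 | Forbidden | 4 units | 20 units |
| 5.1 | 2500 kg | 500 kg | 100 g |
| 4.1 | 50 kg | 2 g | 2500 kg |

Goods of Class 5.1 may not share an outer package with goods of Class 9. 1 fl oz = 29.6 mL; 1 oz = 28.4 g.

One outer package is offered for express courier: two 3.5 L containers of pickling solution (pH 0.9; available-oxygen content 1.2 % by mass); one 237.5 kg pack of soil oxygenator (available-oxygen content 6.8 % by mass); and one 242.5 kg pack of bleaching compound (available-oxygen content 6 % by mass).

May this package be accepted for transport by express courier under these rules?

pH 0.9 meets the Class 8 criterion (Corrosive), so the pickling solution is Class 8.
Available-oxygen content 6.8 % by mass meets the Class 5.1 criterion (Oxidizer), so the soil oxygenator is Class 5.1.
Available-oxygen content 6 % by mass meets the Class 5.1 criterion (Oxidizer), so the bleaching compound is Class 5.1.
Class 8 quantity: two 3.5 L containers = 7 L.
7 L ≤ 10 L (express courier limit, Class 8) — within limit.
Class 5.1 net quantity: 237.5 kg + 242.5 kg = 480 kg.
That is within the Class 5.1 express courier limit of 500 kg.
The segregation rule (Class 5.1 with Class 9) does not apply to Class 8 with Class 5.1.
Every hazard class is within its express courier limit and no segregation rule is violated.

Yes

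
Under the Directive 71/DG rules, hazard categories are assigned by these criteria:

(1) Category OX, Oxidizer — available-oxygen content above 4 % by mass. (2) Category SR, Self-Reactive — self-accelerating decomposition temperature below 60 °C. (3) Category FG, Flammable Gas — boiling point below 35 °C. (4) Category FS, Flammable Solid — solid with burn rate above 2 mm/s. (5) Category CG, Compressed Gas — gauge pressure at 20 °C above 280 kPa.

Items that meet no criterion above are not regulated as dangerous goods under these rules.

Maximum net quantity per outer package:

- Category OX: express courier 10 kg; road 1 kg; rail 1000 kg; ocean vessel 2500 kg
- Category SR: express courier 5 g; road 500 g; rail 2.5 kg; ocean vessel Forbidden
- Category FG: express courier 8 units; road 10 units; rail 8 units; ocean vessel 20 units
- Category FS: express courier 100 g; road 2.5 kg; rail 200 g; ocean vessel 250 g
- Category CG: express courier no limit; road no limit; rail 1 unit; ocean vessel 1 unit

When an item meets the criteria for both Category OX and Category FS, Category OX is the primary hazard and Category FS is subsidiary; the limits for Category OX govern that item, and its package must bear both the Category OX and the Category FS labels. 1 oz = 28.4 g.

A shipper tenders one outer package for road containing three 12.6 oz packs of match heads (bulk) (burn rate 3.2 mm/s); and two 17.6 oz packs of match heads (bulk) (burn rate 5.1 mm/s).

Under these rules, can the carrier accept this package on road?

Yes

With burn rate 3.2 mm/s (> 2 mm/s), the match heads (bulk) fall in Category FS.
Burn rate 5.1 mm/s meets the Category FS criterion (Flammable Solid), so the match heads (bulk) are Category FS.
Total Category FS: (three 12.6 oz packs = 1073.52 g) + (two 17.6 oz packs = 999.68 g) = 2073.2 g.
That is within the Category FS road limit of 2.5 kg.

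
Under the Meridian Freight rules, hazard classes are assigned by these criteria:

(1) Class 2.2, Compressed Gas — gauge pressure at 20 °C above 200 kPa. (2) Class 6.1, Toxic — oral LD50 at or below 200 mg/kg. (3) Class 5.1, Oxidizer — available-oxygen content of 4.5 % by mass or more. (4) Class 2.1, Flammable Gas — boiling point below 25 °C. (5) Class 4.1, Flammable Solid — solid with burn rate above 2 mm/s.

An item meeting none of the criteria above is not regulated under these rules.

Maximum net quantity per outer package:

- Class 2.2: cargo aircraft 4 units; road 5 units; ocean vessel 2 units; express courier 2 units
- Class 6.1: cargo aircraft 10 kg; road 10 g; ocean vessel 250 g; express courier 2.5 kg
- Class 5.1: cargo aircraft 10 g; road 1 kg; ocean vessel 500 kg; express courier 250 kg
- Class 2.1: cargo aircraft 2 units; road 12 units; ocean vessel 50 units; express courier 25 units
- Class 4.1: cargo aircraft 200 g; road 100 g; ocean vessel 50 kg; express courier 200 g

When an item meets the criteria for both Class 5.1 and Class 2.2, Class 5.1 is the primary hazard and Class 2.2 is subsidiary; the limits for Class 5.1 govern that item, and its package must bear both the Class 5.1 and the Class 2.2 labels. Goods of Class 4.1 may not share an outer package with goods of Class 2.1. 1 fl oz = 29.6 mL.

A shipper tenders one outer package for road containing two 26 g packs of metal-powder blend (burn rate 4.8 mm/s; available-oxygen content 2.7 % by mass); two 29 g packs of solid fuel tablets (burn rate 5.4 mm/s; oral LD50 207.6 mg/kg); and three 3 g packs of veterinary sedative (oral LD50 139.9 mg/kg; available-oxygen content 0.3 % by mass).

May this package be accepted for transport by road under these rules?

Burn rate 4.8 mm/s meets the Class 4.1 criterion (Flammable Solid), so the metal-powder blend is Class 4.1.
Solid fuel tablets: burn rate 5.4 mm/s > 2 mm/s → Class 4.1 (Flammable Solid).
The veterinary sedative has oral LD50 139.9 mg/kg, which is ≤ 200 mg/kg, so it is Class 6.1 (Toxic).
Class 4.1 net quantity: (two 26 g packs = 52 g) + (two 29 g packs = 58 g) = 110 g.
110 g > 100 g (road limit, Class 4.1) — over the limit.
Class 6.1 quantity: three 3 g packs = 9 g.
9 g ≤ 10 g (road limit, Class 6.1) — within limit.
The segregation rule (Class 4.1 with Class 2.1) does not apply to Class 4.1 with Class 6.1.

No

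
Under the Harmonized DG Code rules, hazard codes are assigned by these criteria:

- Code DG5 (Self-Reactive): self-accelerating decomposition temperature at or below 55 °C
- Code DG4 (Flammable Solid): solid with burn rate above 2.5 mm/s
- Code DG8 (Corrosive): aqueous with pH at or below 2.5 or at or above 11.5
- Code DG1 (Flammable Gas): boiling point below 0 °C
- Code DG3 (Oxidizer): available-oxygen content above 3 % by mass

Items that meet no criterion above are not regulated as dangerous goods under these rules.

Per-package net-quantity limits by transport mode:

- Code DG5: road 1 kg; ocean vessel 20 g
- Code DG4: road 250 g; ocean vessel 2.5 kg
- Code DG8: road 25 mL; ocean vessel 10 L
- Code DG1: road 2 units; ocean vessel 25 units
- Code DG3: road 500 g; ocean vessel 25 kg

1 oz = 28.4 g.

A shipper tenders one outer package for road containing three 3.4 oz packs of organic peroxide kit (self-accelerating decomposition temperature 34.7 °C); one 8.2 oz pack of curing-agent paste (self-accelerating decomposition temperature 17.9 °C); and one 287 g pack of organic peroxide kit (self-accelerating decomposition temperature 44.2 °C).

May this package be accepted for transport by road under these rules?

The organic peroxide kit has self-accelerating decomposition temperature 34.7 °C, which is ≤ 55 °C, so it is Code DG5 (Self-Reactive).
Curing-agent paste: self-accelerating decomposition temperature 17.9 °C ≤ 55 °C → Code DG5 (Self-Reactive).
With self-accelerating decomposition temperature 44.2 °C (≤ 55 °C), the organic peroxide kit falls in Code DG5.
Code DG5 net quantity: (three 3.4 oz packs = 289.68 g) + (one 8.2 oz pack = 232.88 g) + 287 g = 809.56 g.
That is within the Code DG5 road limit of 1 kg.

Yes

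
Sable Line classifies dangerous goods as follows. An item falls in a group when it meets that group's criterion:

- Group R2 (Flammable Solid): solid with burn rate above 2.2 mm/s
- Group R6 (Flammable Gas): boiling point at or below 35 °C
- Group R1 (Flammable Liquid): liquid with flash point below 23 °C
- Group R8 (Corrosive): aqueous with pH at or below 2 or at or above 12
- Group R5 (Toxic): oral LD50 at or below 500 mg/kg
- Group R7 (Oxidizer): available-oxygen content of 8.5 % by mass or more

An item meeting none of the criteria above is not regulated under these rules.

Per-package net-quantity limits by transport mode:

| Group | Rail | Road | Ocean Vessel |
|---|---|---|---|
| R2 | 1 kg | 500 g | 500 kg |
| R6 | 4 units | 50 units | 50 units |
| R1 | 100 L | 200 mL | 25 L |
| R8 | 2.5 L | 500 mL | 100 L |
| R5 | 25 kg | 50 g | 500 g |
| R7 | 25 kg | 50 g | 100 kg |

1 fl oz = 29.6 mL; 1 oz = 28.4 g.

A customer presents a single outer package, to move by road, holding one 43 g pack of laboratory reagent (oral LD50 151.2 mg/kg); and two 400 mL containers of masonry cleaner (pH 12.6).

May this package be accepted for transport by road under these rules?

The laboratory reagent has oral LD50 151.2 mg/kg, which is ≤ 500 mg/kg, so it is Group R5 (Toxic).
Masonry cleaner: pH 12.6 ≥ 12 → Group R8 (Corrosive).
Group R5 quantity: 43 g.
43 g ≤ 50 g (road limit, Group R5) — within limit.
Group R8 quantity: two 400 mL containers = 800 mL.
That exceeds the Group R8 road limit of 500 mL.

No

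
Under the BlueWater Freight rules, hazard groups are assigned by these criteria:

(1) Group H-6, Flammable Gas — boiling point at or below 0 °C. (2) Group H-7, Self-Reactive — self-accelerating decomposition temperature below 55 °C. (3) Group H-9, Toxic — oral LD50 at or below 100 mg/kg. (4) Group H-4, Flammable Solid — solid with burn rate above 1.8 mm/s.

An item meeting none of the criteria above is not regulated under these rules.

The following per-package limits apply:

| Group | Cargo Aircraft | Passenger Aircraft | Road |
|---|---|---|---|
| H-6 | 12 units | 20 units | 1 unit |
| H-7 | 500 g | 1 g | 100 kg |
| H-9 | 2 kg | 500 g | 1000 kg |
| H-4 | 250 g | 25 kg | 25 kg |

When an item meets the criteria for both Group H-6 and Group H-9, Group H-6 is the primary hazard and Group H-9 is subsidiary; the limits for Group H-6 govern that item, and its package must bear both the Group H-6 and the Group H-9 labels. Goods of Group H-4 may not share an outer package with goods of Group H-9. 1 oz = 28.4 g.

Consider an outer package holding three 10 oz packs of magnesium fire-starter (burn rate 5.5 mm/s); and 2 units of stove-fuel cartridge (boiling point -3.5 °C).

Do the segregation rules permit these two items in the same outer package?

The magnesium fire-starter has burn rate 5.5 mm/s, which is > 1.8 mm/s, so it is Group H-4 (Flammable Solid).
The stove-fuel cartridge has boiling point -3.5 °C, which is ≤ 0 °C, so it is Group H-6 (Flammable Gas).
No segregation rule bars Group H-4 with Group H-6.

Yes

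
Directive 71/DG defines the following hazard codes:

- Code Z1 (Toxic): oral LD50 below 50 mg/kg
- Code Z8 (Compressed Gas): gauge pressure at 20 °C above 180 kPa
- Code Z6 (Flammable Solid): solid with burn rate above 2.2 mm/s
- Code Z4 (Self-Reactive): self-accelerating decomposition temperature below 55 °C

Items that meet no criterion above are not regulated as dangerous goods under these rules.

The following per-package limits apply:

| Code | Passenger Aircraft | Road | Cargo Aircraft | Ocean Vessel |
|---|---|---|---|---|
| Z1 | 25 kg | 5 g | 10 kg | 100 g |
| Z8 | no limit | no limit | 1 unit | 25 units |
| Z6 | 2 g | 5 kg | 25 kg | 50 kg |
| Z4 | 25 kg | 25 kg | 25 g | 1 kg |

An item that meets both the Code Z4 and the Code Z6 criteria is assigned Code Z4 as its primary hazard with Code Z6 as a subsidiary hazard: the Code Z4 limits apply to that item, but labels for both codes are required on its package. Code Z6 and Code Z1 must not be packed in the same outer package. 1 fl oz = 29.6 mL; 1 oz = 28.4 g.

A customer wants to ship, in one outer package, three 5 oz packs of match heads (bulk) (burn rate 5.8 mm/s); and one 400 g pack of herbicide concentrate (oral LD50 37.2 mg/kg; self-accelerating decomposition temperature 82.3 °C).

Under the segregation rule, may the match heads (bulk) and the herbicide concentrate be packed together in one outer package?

Burn rate 5.8 mm/s meets the Code Z6 criterion (Flammable Solid), so the match heads (bulk) are Code Z6.
Oral LD50 37.2 mg/kg meets the Code Z1 criterion (Toxic), so the herbicide concentrate is Code Z1.
Code Z6 and Code Z1 may not share an outer package.

No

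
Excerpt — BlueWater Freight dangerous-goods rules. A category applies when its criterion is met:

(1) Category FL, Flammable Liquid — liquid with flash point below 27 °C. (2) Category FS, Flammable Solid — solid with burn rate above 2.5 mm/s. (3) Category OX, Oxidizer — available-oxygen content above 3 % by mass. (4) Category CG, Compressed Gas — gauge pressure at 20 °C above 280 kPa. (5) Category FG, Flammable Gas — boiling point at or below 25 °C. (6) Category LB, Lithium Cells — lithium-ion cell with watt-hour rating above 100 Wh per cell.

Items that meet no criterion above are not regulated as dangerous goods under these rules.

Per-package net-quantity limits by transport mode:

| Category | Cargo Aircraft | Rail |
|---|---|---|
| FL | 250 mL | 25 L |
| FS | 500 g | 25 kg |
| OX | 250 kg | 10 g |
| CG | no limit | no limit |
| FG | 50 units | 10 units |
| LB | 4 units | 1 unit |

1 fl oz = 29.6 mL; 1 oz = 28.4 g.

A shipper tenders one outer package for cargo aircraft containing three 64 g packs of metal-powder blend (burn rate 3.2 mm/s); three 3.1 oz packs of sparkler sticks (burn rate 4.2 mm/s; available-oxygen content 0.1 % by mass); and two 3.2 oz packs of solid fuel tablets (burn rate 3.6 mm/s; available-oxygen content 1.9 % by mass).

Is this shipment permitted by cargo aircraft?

No

Metal-powder blend: burn rate 3.2 mm/s > 2.5 mm/s → Category FS (Flammable Solid).
The sparkler sticks have burn rate 4.2 mm/s, which is > 2.5 mm/s, so they are Category FS (Flammable Solid).
The solid fuel tablets have burn rate 3.6 mm/s, which is > 2.5 mm/s, so they are Category FS (Flammable Solid).
Total Category FS: (three 64 g packs = 192 g) + (three 3.1 oz packs = 264.12 g) + (two 3.2 oz packs = 181.76 g) = 637.88 g.
637.88 g exceeds the cargo aircraft limit of 500 g for Category FS.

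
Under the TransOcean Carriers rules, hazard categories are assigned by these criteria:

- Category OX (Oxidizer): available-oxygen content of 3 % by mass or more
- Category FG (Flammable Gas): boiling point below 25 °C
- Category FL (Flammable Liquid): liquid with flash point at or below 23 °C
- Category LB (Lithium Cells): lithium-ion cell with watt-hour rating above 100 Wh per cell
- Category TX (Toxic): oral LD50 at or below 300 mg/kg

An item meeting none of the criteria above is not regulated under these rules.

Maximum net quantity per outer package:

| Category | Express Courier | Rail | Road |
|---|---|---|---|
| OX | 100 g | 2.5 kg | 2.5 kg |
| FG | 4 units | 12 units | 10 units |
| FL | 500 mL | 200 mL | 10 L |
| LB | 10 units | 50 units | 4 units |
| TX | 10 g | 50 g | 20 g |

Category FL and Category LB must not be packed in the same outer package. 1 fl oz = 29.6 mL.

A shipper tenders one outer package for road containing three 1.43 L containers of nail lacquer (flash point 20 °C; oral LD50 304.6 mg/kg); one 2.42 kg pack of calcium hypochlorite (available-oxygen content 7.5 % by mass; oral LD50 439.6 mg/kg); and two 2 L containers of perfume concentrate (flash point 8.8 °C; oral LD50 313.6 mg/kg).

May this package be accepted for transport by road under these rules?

Nail lacquer: flash point 20 °C ≤ 23 °C → Category FL (Flammable Liquid).
Calcium hypochlorite: available-oxygen content 7.5 % by mass ≥ 3 % by mass → Category OX (Oxidizer).
Flash point 8.8 °C meets the Category FL criterion (Flammable Liquid), so the perfume concentrate is Category FL.
Category FL net quantity: (three 1.43 L containers = 4.29 L) + (two 2 L containers = 4 L) = 8.29 L.
That is within the Category FL road limit of 10 L.
Category OX quantity: 2.42 kg.
2.42 kg ≤ 2.5 kg (road limit, Category OX) — within limit.
The segregation rule (Category FL with Category LB) does not apply to Category FL with Category OX.
Every hazard category is within its road limit and no segregation rule is violated.

Yes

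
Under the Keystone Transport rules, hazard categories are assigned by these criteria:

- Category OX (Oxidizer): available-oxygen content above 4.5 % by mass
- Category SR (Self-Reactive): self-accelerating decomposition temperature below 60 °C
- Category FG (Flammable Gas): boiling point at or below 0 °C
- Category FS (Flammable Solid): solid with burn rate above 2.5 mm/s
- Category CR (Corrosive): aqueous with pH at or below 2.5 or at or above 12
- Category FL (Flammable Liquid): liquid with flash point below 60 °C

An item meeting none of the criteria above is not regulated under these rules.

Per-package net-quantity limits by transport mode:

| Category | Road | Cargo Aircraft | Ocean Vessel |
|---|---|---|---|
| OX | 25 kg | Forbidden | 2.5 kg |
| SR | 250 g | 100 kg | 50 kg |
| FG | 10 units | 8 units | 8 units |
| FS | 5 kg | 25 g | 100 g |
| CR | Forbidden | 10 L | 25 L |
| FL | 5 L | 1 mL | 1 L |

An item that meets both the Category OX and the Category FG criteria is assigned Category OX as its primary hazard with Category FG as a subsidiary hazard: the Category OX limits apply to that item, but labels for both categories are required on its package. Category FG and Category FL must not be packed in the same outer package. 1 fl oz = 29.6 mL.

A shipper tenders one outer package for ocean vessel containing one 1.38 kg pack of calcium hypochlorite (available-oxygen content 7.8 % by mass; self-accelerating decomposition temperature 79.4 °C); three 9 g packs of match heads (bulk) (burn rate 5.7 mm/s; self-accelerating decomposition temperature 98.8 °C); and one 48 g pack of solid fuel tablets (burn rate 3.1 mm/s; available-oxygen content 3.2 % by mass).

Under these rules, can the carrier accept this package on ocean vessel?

Yes

Calcium hypochlorite: available-oxygen content 7.8 % by mass > 4.5 % by mass → Category OX (Oxidizer).
With burn rate 5.7 mm/s (> 2.5 mm/s), the match heads (bulk) fall in Category FS.
Burn rate 3.1 mm/s meets the Category FS criterion (Flammable Solid), so the solid fuel tablets are Category FS.
Total Category FS: (three 9 g packs = 27 g) + 48 g = 75 g.
75 g ≤ 100 g (ocean vessel limit, Category FS) — within limit.
Category OX quantity: 1.38 kg.
That is within the Category OX ocean vessel limit of 2.5 kg.
The segregation rule (Category FG with Category FL) does not apply to Category FS with Category OX.
Every hazard category is within its ocean vessel limit and no segregation rule is violated.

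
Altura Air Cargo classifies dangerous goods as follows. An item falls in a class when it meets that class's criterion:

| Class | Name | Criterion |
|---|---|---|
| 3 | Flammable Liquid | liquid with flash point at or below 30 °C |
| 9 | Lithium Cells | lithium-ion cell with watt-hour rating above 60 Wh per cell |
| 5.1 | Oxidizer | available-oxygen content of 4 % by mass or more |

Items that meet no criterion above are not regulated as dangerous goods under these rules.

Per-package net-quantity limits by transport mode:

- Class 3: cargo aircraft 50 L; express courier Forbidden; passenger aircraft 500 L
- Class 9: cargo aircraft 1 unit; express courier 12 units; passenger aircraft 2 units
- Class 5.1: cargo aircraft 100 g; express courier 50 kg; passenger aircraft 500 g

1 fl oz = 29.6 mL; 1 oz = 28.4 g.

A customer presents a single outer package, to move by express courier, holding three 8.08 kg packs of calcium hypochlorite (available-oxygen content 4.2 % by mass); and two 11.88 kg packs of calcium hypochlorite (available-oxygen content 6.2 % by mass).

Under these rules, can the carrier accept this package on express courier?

Yes

The calcium hypochlorite has available-oxygen content 4.2 % by mass, which is ≥ 4 % by mass, so it is Class 5.1 (Oxidizer).
The calcium hypochlorite has available-oxygen content 6.2 % by mass, which is ≥ 4 % by mass, so it is Class 5.1 (Oxidizer).
Class 5.1 net quantity: (three 8.08 kg packs = 24.24 kg) + (two 11.88 kg packs = 23.76 kg) = 48 kg.
48 kg ≤ 50 kg (express courier limit, Class 5.1) — within limit.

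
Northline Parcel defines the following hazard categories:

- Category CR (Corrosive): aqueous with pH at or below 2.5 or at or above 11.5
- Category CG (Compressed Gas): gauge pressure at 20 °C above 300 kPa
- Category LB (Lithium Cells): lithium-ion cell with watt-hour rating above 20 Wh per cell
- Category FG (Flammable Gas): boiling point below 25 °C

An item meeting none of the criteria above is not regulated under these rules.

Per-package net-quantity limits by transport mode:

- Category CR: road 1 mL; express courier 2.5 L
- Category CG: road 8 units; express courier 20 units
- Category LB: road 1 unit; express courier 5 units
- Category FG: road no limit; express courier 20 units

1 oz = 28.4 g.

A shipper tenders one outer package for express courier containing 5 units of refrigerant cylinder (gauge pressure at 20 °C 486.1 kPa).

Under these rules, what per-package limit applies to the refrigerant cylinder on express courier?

Refrigerant cylinder: gauge pressure at 20 °C 486.1 kPa > 300 kPa → Category CG (Compressed Gas).
The express courier limit for Category CG is 20 units.

20 units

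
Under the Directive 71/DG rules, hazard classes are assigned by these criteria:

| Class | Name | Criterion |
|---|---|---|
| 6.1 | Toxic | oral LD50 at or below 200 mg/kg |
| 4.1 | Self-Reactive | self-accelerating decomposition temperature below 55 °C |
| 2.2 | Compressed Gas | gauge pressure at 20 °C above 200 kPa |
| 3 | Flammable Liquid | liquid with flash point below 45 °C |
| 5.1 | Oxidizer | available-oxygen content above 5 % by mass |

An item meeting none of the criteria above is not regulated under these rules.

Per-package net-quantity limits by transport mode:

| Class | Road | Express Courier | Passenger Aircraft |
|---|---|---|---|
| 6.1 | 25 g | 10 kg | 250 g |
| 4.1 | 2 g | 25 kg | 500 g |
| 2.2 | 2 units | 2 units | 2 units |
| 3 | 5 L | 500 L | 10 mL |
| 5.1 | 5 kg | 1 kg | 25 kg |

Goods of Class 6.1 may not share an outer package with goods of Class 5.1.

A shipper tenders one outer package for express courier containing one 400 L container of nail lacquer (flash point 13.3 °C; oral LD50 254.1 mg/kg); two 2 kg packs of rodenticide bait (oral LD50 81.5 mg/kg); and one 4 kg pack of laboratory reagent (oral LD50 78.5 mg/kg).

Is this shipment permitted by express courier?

Yes

With flash point 13.3 °C (< 45 °C), the nail lacquer falls in Class 3.
With oral LD50 81.5 mg/kg (≤ 200 mg/kg), the rodenticide bait falls in Class 6.1.
Laboratory reagent: oral LD50 78.5 mg/kg ≤ 200 mg/kg → Class 6.1 (Toxic).
Total Class 6.1: (two 2 kg packs = 4 kg) + 4 kg = 8 kg.
8 kg ≤ 10 kg (express courier limit, Class 6.1) — within limit.
Class 3 quantity: 400 L.
400 L ≤ 500 L (express courier limit, Class 3) — within limit.
The segregation rule (Class 6.1 with Class 5.1) does not apply to Class 6.1 with Class 3.
Every hazard class is within its express courier limit and no segregation rule is violated.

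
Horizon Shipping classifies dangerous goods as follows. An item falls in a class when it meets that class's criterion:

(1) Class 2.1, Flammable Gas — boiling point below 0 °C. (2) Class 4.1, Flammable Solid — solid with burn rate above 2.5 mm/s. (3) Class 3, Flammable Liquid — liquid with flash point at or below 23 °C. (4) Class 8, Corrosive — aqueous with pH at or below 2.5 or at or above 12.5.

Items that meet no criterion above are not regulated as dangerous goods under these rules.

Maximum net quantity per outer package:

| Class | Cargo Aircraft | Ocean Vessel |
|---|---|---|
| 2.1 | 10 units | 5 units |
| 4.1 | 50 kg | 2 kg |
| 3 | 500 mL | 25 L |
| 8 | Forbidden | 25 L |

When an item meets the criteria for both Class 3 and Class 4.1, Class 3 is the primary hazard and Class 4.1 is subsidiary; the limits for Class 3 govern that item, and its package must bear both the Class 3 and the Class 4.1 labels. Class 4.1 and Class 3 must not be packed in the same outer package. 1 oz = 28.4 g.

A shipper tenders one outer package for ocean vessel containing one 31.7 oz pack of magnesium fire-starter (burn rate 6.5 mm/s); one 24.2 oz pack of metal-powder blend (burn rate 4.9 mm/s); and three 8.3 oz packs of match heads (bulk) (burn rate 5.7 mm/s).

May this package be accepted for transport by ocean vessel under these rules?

Magnesium fire-starter: burn rate 6.5 mm/s > 2.5 mm/s → Class 4.1 (Flammable Solid).
Burn rate 4.9 mm/s meets the Class 4.1 criterion (Flammable Solid), so the metal-powder blend is Class 4.1.
Burn rate 5.7 mm/s meets the Class 4.1 criterion (Flammable Solid), so the match heads (bulk) are Class 4.1.
Total Class 4.1: (one 31.7 oz pack = 900.28 g) + (one 24.2 oz pack = 687.28 g) + (three 8.3 oz packs = 707.16 g) = 2294.72 g.
That exceeds the Class 4.1 ocean vessel limit of 2 kg.

No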